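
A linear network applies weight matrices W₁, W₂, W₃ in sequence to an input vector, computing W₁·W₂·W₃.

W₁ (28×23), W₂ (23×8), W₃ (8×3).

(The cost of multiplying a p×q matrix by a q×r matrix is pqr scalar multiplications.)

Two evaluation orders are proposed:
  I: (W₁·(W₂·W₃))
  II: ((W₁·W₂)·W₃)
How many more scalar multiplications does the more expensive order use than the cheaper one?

Order I = (W₁·(W₂·W₃)): (W₂·W₃): 23×8 by 8×3 → 23×3, cost 23·8·3 = 552; (W₁·(W₂·W₃)): 28×23 by 23×3 → 28×3, cost 28·23·3 = 1932; cumulative 2484. Total 2484.
Order II = ((W₁·W₂)·W₃): (W₁·W₂): 28×23 by 23×8 → 28×8, cost 28·23·8 = 5152; ((W₁·W₂)·W₃): 28×8 by 8×3 → 28×3, cost 28·8·3 = 672; cumulative 5824. Total 5824.
Difference: |2484 − 5824| = 3340.

3340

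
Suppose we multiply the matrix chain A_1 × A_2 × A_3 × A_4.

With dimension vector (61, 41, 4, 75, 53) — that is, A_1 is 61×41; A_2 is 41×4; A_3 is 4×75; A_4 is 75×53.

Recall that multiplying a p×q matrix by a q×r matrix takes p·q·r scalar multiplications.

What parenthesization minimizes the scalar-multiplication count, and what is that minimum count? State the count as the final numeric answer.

38836

Adjacent pairs: A_1A_2 = 61·41·4 = 10004; A_2A_3 = 41·4·75 = 12300; A_3A_4 = 4·75·53 = 15900.
Length 3: A_1..A_3: k=1: 0+12300+61·41·75=199875; k=2: 10004+0+61·4·75=28304 → min 28304 | A_2..A_4: k=2: 0+15900+41·4·53=24592; k=3: 12300+0+41·75·53=175275 → min 24592.
Length 4: A_1..A_4: k=1: 0+24592+61·41·53=157145; k=2: 10004+15900+61·4·53=38836; k=3: 28304+0+61·75·53=270779 → min 38836.
Optimal parenthesization: ((A_1 × A_2) × (A_3 × A_4)) with cost 38836.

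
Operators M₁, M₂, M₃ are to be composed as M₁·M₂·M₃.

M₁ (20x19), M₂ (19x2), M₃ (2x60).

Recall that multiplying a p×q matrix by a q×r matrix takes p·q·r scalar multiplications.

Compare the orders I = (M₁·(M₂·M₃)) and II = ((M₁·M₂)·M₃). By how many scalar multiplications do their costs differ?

Order I = (M₁·(M₂·M₃)): (M₂·M₃): 19×2 by 2×60 → 19×60, cost 19·2·60 = 2280; (M₁·(M₂·M₃)): 20×19 by 19×60 → 20×60, cost 20·19·60 = 22800; cumulative 25080. Total 25080.
Order II = ((M₁·M₂)·M₃): (M₁·M₂): 20×19 by 19×2 → 20×2, cost 20·19·2 = 760; ((M₁·M₂)·M₃): 20×2 by 2×60 → 20×60, cost 20·2·60 = 2400; cumulative 3160. Total 3160.
Difference: |25080 − 3160| = 21920.

21920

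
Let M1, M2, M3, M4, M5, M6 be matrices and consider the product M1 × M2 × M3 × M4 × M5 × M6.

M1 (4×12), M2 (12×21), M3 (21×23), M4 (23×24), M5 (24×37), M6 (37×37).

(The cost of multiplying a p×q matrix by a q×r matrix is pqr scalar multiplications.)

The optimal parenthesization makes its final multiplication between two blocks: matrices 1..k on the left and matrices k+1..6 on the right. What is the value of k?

Adjacent pairs: M1M2 = 4·12·21 = 1008; M2M3 = 12·21·23 = 5796; M3M4 = 21·23·24 = 11592; M4M5 = 23·24·37 = 20424; M5M6 = 24·37·37 = 32856.
Length 3: M1..M3: k=1: 0+5796+4·12·23=6900; k=2: 1008+0+4·21·23=2940 → min 2940 | M2..M4: k=2: 0+11592+12·21·24=17640; k=3: 5796+0+12·23·24=12420 → min 12420 | M3..M5: k=3: 0+20424+21·23·37=38295; k=4: 11592+0+21·24·37=30240 → min 30240 | M4..M6: k=4: 0+32856+23·24·37=53280; k=5: 20424+0+23·37·37=51911 → min 51911.
Length 4: M1..M4: k=1: 0+12420+4·12·24=13572; k=2: 1008+11592+4·21·24=14616; k=3: 2940+0+4·23·24=5148 → min 5148 | M2..M5: k=2: 0+30240+12·21·37=39564; k=3: 5796+20424+12·23·37=36432; k=4: 12420+0+12·24·37=23076 → min 23076 | M3..M6: k=3: 0+51911+21·23·37=69782; k=4: 11592+32856+21·24·37=63096; k=5: 30240+0+21·37·37=58989 → min 58989.
Length 5: M1..M5: k=1: 0+23076+4·12·37=24852; k=2: 1008+30240+4·21·37=34356; k=3: 2940+20424+4·23·37=26768; k=4: 5148+0+4·24·37=8700 → min 8700 | M2..M6: k=2: 0+58989+12·21·37=68313; k=3: 5796+51911+12·23·37=67919; k=4: 12420+32856+12·24·37=55932; k=5: 23076+0+12·37·37=39504 → min 39504.
Top-level splits: k=1: (M1..M1)·(M2..M6) → 0+39504+4·12·37 = 41280; k=2: (M1..M2)·(M3..M6) → 1008+58989+4·21·37 = 63105; k=3: (M1..M3)·(M4..M6) → 2940+51911+4·23·37 = 58255; k=4: (M1..M4)·(M5..M6) → 5148+32856+4·24·37 = 41556; k=5: (M1..M5)·(M6..M6) → 8700+0+4·37·37 = 14176.
Best split is after M5, i.e. k = 5.

5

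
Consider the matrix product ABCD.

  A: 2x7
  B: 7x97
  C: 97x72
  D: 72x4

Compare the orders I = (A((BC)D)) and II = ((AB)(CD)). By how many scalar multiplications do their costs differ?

20890

Order I = (A((BC)D)): (BC): 7×97 by 97×72 → 7×72, cost 7·97·72 = 48888; ((BC)D): 7×72 by 72×4 → 7×4, cost 7·72·4 = 2016; cumulative 50904; (A((BC)D)): 2×7 by 7×4 → 2×4, cost 2·7·4 = 56; cumulative 50960. Total 50960.
Order II = ((AB)(CD)): (AB): 2×7 by 7×97 → 2×97, cost 2·7·97 = 1358; (CD): 97×72 by 72×4 → 97×4, cost 97·72·4 = 27936; ((AB)(CD)): 2×97 by 97×4 → 2×4, cost 2·97·4 = 776; cumulative 30070. Total 30070.
Difference: |50960 − 30070| = 20890.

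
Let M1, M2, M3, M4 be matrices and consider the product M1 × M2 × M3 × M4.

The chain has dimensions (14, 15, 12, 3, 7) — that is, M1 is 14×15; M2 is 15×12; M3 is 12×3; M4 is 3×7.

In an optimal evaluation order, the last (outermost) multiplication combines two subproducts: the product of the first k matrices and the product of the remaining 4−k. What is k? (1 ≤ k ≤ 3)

Adjacent pairs: M1M2 = 14·15·12 = 2520; M2M3 = 15·12·3 = 540; M3M4 = 12·3·7 = 252.
Length 3: M1..M3: k=1: 0+540+14·15·3=1170; k=2: 2520+0+14·12·3=3024 → min 1170 | M2..M4: k=2: 0+252+15·12·7=1512; k=3: 540+0+15·3·7=855 → min 855.
Top-level splits: k=1: (M1..M1)·(M2..M4) → 0+855+14·15·7 = 2325; k=2: (M1..M2)·(M3..M4) → 2520+252+14·12·7 = 3948; k=3: (M1..M3)·(M4..M4) → 1170+0+14·3·7 = 1464.
Best split is after M3, i.e. k = 3.

3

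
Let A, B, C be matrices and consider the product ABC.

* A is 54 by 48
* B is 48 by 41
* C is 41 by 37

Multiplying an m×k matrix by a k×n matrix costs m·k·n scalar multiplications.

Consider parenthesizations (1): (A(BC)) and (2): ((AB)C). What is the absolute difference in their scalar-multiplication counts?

19470

Order (1) = (A(BC)): (BC): 48×41 by 41×37 → 48×37, cost 48·41·37 = 72816; (A(BC)): 54×48 by 48×37 → 54×37, cost 54·48·37 = 95904; cumulative 168720. Total 168720.
Order (2) = ((AB)C): (AB): 54×48 by 48×41 → 54×41, cost 54·48·41 = 106272; ((AB)C): 54×41 by 41×37 → 54×37, cost 54·41·37 = 81918; cumulative 188190. Total 188190.
Difference: |168720 − 188190| = 19470.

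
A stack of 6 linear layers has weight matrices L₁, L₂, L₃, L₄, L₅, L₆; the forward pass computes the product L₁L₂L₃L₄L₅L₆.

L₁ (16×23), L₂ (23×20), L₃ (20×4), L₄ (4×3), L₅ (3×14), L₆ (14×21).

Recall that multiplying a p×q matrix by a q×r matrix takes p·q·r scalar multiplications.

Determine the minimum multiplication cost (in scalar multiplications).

4614

Adjacent pairs: L₁L₂ = 16·23·20 = 7360; L₂L₃ = 23·20·4 = 1840; L₃L₄ = 20·4·3 = 240; L₄L₅ = 4·3·14 = 168; L₅L₆ = 3·14·21 = 882.
Length 3: L₁..L₃: k=1: 0+1840+16·23·4=3312; k=2: 7360+0+16·20·4=8640 → min 3312 | L₂..L₄: k=2: 0+240+23·20·3=1620; k=3: 1840+0+23·4·3=2116 → min 1620 | L₃..L₅: k=3: 0+168+20·4·14=1288; k=4: 240+0+20·3·14=1080 → min 1080 | L₄..L₆: k=4: 0+882+4·3·21=1134; k=5: 168+0+4·14·21=1344 → min 1134.
Length 4: L₁..L₄: k=1: 0+1620+16·23·3=2724; k=2: 7360+240+16·20·3=8560; k=3: 3312+0+16·4·3=3504 → min 2724 | L₂..L₅: k=2: 0+1080+23·20·14=7520; k=3: 1840+168+23·4·14=3296; k=4: 1620+0+23·3·14=2586 → min 2586 | L₃..L₆: k=3: 0+1134+20·4·21=2814; k=4: 240+882+20·3·21=2382; k=5: 1080+0+20·14·21=6960 → min 2382.
Length 5: L₁..L₅: k=1: 0+2586+16·23·14=7738; k=2: 7360+1080+16·20·14=12920; k=3: 3312+168+16·4·14=4376; k=4: 2724+0+16·3·14=3396 → min 3396 | L₂..L₆: k=2: 0+2382+23·20·21=12042; k=3: 1840+1134+23·4·21=4906; k=4: 1620+882+23·3·21=3951; k=5: 2586+0+23·14·21=9348 → min 3951.
Length 6: L₁..L₆: k=1: 0+3951+16·23·21=11679; k=2: 7360+2382+16·20·21=16462; k=3: 3312+1134+16·4·21=5790; k=4: 2724+882+16·3·21=4614; k=5: 3396+0+16·14·21=8100 → min 4614.
Optimal order: ((L₁(L₂(L₃L₄)))(L₅L₆)) with cost 4614.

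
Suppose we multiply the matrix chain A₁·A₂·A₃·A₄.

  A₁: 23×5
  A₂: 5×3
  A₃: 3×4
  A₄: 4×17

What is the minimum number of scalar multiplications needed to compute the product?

1722

Adjacent pairs: A₁A₂ = 23·5·3 = 345; A₂A₃ = 5·3·4 = 60; A₃A₄ = 3·4·17 = 204.
Length 3: A₁..A₃: k=1: 0+60+23·5·4=520; k=2: 345+0+23·3·4=621 → min 520 | A₂..A₄: k=2: 0+204+5·3·17=459; k=3: 60+0+5·4·17=400 → min 400.
Length 4: A₁..A₄: k=1: 0+400+23·5·17=2355; k=2: 345+204+23·3·17=1722; k=3: 520+0+23·4·17=2084 → min 1722.
Optimal order: ((A₁·A₂)·(A₃·A₄)) with cost 1722.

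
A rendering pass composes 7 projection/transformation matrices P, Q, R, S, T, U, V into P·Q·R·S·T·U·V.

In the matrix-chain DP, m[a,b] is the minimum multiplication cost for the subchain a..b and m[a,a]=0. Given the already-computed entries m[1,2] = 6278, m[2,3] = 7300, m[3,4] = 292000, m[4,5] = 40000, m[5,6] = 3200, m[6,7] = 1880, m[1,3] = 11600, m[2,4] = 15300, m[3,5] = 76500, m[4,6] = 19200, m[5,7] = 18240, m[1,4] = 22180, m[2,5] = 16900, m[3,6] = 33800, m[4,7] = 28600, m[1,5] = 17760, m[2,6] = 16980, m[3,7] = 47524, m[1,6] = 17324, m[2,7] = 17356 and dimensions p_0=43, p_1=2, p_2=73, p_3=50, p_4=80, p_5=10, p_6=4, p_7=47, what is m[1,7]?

21398

m[1,7] = min over k∈[1,6] of m[1,k]+m[k+1,7]+p_{0}·p_k·p_{7}.
k=1: 0 + 17356 + 43·2·47 = 21398; k=2: 6278 + 47524 + 43·73·47 = 201335; k=3: 11600 + 28600 + 43·50·47 = 141250; k=4: 22180 + 18240 + 43·80·47 = 202100; k=5: 17760 + 1880 + 43·10·47 = 39850; k=6: 17324 + 0 + 43·4·47 = 25408.
Minimum: 21398 at k=1.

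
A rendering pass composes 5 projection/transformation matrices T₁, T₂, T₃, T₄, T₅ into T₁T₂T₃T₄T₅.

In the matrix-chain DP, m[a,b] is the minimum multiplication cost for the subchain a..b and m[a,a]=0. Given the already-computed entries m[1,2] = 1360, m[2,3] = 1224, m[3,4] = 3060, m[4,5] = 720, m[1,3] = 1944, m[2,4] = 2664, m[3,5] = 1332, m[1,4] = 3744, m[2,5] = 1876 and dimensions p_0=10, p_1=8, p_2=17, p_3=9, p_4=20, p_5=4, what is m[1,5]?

2196

m[1,5] = min over k∈[1,4] of m[1,k]+m[k+1,5]+p_{0}·p_k·p_{5}.
k=1: 0 + 1876 + 10·8·4 = 2196; k=2: 1360 + 1332 + 10·17·4 = 3372; k=3: 1944 + 720 + 10·9·4 = 3024; k=4: 3744 + 0 + 10·20·4 = 4544.
Minimum: 2196 at k=1.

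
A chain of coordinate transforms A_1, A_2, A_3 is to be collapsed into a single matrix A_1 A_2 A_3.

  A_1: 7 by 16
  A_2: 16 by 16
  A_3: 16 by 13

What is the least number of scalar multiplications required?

Order (A_1 (A_2 A_3)): (A_2 A_3): 16×16 by 16×13 → 16×13, cost 16·16·13 = 3328; (A_1 (A_2 A_3)): 7×16 by 16×13 → 7×13, cost 7·16·13 = 1456; cumulative 4784. Total 4784.
Order ((A_1 A_2) A_3): (A_1 A_2): 7×16 by 16×16 → 7×16, cost 7·16·16 = 1792; ((A_1 A_2) A_3): 7×16 by 16×13 → 7×13, cost 7·16·13 = 1456; cumulative 3248. Total 3248.
Minimum: 3248.

3248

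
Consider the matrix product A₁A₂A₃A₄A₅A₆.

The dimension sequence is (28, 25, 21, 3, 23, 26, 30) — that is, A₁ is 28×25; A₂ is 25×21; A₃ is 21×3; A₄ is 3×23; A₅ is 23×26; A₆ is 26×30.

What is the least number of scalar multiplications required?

10329

Adjacent pairs: A₁A₂ = 28·25·21 = 14700; A₂A₃ = 25·21·3 = 1575; A₃A₄ = 21·3·23 = 1449; A₄A₅ = 3·23·26 = 1794; A₅A₆ = 23·26·30 = 17940.
Length 3: A₁..A₃: k=1: 0+1575+28·25·3=3675; k=2: 14700+0+28·21·3=16464 → min 3675 | A₂..A₄: k=2: 0+1449+25·21·23=13524; k=3: 1575+0+25·3·23=3300 → min 3300 | A₃..A₅: k=3: 0+1794+21·3·26=3432; k=4: 1449+0+21·23·26=14007 → min 3432 | A₄..A₆: k=4: 0+17940+3·23·30=20010; k=5: 1794+0+3·26·30=4134 → min 4134.
Length 4: A₁..A₄: k=1: 0+3300+28·25·23=19400; k=2: 14700+1449+28·21·23=29673; k=3: 3675+0+28·3·23=5607 → min 5607 | A₂..A₅: k=2: 0+3432+25·21·26=17082; k=3: 1575+1794+25·3·26=5319; k=4: 3300+0+25·23·26=18250 → min 5319 | A₃..A₆: k=3: 0+4134+21·3·30=6024; k=4: 1449+17940+21·23·30=33879; k=5: 3432+0+21·26·30=19812 → min 6024.
Length 5: A₁..A₅: k=1: 0+5319+28·25·26=23519; k=2: 14700+3432+28·21·26=33420; k=3: 3675+1794+28·3·26=7653; k=4: 5607+0+28·23·26=22351 → min 7653 | A₂..A₆: k=2: 0+6024+25·21·30=21774; k=3: 1575+4134+25·3·30=7959; k=4: 3300+17940+25·23·30=38490; k=5: 5319+0+25·26·30=24819 → min 7959.
Length 6: A₁..A₆: k=1: 0+7959+28·25·30=28959; k=2: 14700+6024+28·21·30=38364; k=3: 3675+4134+28·3·30=10329; k=4: 5607+17940+28·23·30=42867; k=5: 7653+0+28·26·30=29493 → min 10329.
Optimal order: ((A₁(A₂A₃))((A₄A₅)A₆)) with cost 10329.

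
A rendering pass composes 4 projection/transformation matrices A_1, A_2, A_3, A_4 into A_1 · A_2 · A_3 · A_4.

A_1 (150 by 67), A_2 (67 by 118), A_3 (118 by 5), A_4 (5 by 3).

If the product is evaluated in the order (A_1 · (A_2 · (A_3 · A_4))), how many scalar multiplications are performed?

55638

(A_3 · A_4): 118×5 by 5×3 → 118×3, cost 118·5·3 = 1770
(A_2 · (A_3 · A_4)): 67×118 by 118×3 → 67×3, cost 67·118·3 = 23718; cumulative 25488
(A_1 · (A_2 · (A_3 · A_4))): 150×67 by 67×3 → 150×3, cost 150·67·3 = 30150; cumulative 55638
Total: 55638 scalar multiplications.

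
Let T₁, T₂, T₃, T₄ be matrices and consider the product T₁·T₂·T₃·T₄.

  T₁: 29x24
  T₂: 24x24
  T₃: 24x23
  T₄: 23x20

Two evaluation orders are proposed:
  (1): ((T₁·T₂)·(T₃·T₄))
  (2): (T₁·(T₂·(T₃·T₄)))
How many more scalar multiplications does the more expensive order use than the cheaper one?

Order (1) = ((T₁·T₂)·(T₃·T₄)): (T₁·T₂): 29×24 by 24×24 → 29×24, cost 29·24·24 = 16704; (T₃·T₄): 24×23 by 23×20 → 24×20, cost 24·23·20 = 11040; ((T₁·T₂)·(T₃·T₄)): 29×24 by 24×20 → 29×20, cost 29·24·20 = 13920; cumulative 41664. Total 41664.
Order (2) = (T₁·(T₂·(T₃·T₄))): (T₃·T₄): 24×23 by 23×20 → 24×20, cost 24·23·20 = 11040; (T₂·(T₃·T₄)): 24×24 by 24×20 → 24×20, cost 24·24·20 = 11520; cumulative 22560; (T₁·(T₂·(T₃·T₄))): 29×24 by 24×20 → 29×20, cost 29·24·20 = 13920; cumulative 36480. Total 36480.
Difference: |41664 − 36480| = 5184.

5184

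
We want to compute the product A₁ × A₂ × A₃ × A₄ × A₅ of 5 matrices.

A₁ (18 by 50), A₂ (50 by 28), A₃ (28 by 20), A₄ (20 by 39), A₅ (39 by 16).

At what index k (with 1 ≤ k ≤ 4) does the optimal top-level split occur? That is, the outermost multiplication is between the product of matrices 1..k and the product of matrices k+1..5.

3

Adjacent pairs: A₁A₂ = 18·50·28 = 25200; A₂A₃ = 50·28·20 = 28000; A₃A₄ = 28·20·39 = 21840; A₄A₅ = 20·39·16 = 12480.
Length 3: A₁..A₃: k=1: 0+28000+18·50·20=46000; k=2: 25200+0+18·28·20=35280 → min 35280 | A₂..A₄: k=2: 0+21840+50·28·39=76440; k=3: 28000+0+50·20·39=67000 → min 67000 | A₃..A₅: k=3: 0+12480+28·20·16=21440; k=4: 21840+0+28·39·16=39312 → min 21440.
Length 4: A₁..A₄: k=1: 0+67000+18·50·39=102100; k=2: 25200+21840+18·28·39=66696; k=3: 35280+0+18·20·39=49320 → min 49320 | A₂..A₅: k=2: 0+21440+50·28·16=43840; k=3: 28000+12480+50·20·16=56480; k=4: 67000+0+50·39·16=98200 → min 43840.
Top-level splits: k=1: (A₁..A₁)·(A₂..A₅) → 0+43840+18·50·16 = 58240; k=2: (A₁..A₂)·(A₃..A₅) → 25200+21440+18·28·16 = 54704; k=3: (A₁..A₃)·(A₄..A₅) → 35280+12480+18·20·16 = 53520; k=4: (A₁..A₄)·(A₅..A₅) → 49320+0+18·39·16 = 60552.
Best split is after A₃, i.e. k = 3.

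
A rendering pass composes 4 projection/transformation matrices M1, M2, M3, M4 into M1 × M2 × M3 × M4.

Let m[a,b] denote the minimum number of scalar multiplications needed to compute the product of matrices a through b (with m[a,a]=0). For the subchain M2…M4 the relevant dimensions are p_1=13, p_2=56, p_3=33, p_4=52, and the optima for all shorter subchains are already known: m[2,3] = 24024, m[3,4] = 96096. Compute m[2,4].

m[2,4] = min over k∈[2,3] of m[2,k]+m[k+1,4]+p_{1}·p_k·p_{4}.
k=2: 0 + 96096 + 13·56·52 = 133952; k=3: 24024 + 0 + 13·33·52 = 46332.
Minimum: 46332 at k=3.

46332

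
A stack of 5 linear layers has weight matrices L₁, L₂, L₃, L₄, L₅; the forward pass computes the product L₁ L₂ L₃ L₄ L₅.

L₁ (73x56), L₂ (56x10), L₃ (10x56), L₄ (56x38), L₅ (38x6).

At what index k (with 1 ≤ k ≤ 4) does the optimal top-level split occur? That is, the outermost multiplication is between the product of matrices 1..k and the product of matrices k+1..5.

1

Adjacent pairs: L₁L₂ = 73·56·10 = 40880; L₂L₃ = 56·10·56 = 31360; L₃L₄ = 10·56·38 = 21280; L₄L₅ = 56·38·6 = 12768.
Length 3: L₁..L₃: k=1: 0+31360+73·56·56=260288; k=2: 40880+0+73·10·56=81760 → min 81760 | L₂..L₄: k=2: 0+21280+56·10·38=42560; k=3: 31360+0+56·56·38=150528 → min 42560 | L₃..L₅: k=3: 0+12768+10·56·6=16128; k=4: 21280+0+10·38·6=23560 → min 16128.
Length 4: L₁..L₄: k=1: 0+42560+73·56·38=197904; k=2: 40880+21280+73·10·38=89900; k=3: 81760+0+73·56·38=237104 → min 89900 | L₂..L₅: k=2: 0+16128+56·10·6=19488; k=3: 31360+12768+56·56·6=62944; k=4: 42560+0+56·38·6=55328 → min 19488.
Top-level splits: k=1: (L₁..L₁)·(L₂..L₅) → 0+19488+73·56·6 = 44016; k=2: (L₁..L₂)·(L₃..L₅) → 40880+16128+73·10·6 = 61388; k=3: (L₁..L₃)·(L₄..L₅) → 81760+12768+73·56·6 = 119056; k=4: (L₁..L₄)·(L₅..L₅) → 89900+0+73·38·6 = 106544.
Best split is after L₁, i.e. k = 1.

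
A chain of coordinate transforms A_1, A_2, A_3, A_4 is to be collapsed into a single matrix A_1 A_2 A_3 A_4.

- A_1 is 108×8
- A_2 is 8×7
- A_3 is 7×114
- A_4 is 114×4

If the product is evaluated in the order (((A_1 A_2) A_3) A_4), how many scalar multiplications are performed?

141480

(A_1 A_2): 108×8 by 8×7 → 108×7, cost 108·8·7 = 6048
((A_1 A_2) A_3): 108×7 by 7×114 → 108×114, cost 108·7·114 = 86184; cumulative 92232
(((A_1 A_2) A_3) A_4): 108×114 by 114×4 → 108×4, cost 108·114·4 = 49248; cumulative 141480
Total: 141480 scalar multiplications.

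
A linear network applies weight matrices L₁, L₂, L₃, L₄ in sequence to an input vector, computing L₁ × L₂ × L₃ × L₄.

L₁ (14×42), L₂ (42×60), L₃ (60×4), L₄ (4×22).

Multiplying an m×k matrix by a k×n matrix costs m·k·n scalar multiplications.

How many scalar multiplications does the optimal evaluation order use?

13664

Adjacent pairs: L₁L₂ = 14·42·60 = 35280; L₂L₃ = 42·60·4 = 10080; L₃L₄ = 60·4·22 = 5280.
Length 3: L₁..L₃: k=1: 0+10080+14·42·4=12432; k=2: 35280+0+14·60·4=38640 → min 12432 | L₂..L₄: k=2: 0+5280+42·60·22=60720; k=3: 10080+0+42·4·22=13776 → min 13776.
Length 4: L₁..L₄: k=1: 0+13776+14·42·22=26712; k=2: 35280+5280+14·60·22=59040; k=3: 12432+0+14·4·22=13664 → min 13664.
Optimal order: ((L₁ × (L₂ × L₃)) × L₄) with cost 13664.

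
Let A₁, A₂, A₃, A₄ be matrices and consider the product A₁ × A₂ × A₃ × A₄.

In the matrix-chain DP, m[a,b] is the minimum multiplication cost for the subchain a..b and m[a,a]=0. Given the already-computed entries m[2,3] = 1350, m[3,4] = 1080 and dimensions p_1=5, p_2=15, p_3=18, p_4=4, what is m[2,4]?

m[2,4] = min over k∈[2,3] of m[2,k]+m[k+1,4]+p_{1}·p_k·p_{4}.
k=2: 0 + 1080 + 5·15·4 = 1380; k=3: 1350 + 0 + 5·18·4 = 1710.
Minimum: 1380 at k=2.

1380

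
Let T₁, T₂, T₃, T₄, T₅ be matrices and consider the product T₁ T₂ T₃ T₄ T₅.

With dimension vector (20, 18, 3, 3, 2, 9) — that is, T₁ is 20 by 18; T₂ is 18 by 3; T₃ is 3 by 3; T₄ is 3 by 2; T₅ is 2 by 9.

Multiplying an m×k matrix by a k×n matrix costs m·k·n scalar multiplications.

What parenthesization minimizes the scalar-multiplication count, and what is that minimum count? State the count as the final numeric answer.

Adjacent pairs: T₁T₂ = 20·18·3 = 1080; T₂T₃ = 18·3·3 = 162; T₃T₄ = 3·3·2 = 18; T₄T₅ = 3·2·9 = 54.
Length 3: T₁..T₃: k=1: 0+162+20·18·3=1242; k=2: 1080+0+20·3·3=1260 → min 1242 | T₂..T₄: k=2: 0+18+18·3·2=126; k=3: 162+0+18·3·2=270 → min 126 | T₃..T₅: k=3: 0+54+3·3·9=135; k=4: 18+0+3·2·9=72 → min 72.
Length 4: T₁..T₄: k=1: 0+126+20·18·2=846; k=2: 1080+18+20·3·2=1218; k=3: 1242+0+20·3·2=1362 → min 846 | T₂..T₅: k=2: 0+72+18·3·9=558; k=3: 162+54+18·3·9=702; k=4: 126+0+18·2·9=450 → min 450.
Length 5: T₁..T₅: k=1: 0+450+20·18·9=3690; k=2: 1080+72+20·3·9=1692; k=3: 1242+54+20·3·9=1836; k=4: 846+0+20·2·9=1206 → min 1206.
Optimal parenthesization: ((T₁ (T₂ (T₃ T₄))) T₅) with cost 1206.

1206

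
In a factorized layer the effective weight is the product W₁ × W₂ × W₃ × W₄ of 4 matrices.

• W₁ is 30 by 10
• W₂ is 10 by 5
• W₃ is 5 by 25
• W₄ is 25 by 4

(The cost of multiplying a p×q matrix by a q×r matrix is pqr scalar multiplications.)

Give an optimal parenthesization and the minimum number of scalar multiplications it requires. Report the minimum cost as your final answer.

1900

Adjacent pairs: W₁W₂ = 30·10·5 = 1500; W₂W₃ = 10·5·25 = 1250; W₃W₄ = 5·25·4 = 500.
Length 3: W₁..W₃: k=1: 0+1250+30·10·25=8750; k=2: 1500+0+30·5·25=5250 → min 5250 | W₂..W₄: k=2: 0+500+10·5·4=700; k=3: 1250+0+10·25·4=2250 → min 700.
Length 4: W₁..W₄: k=1: 0+700+30·10·4=1900; k=2: 1500+500+30·5·4=2600; k=3: 5250+0+30·25·4=8250 → min 1900.
Optimal parenthesization: (W₁ × (W₂ × (W₃ × W₄))) with cost 1900.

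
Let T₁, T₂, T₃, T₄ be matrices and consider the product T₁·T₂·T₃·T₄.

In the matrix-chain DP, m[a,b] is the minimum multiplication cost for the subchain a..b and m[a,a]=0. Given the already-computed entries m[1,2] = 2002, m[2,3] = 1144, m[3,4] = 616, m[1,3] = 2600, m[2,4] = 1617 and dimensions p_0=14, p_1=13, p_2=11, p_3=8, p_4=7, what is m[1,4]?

m[1,4] = min over k∈[1,3] of m[1,k]+m[k+1,4]+p_{0}·p_k·p_{4}.
k=1: 0 + 1617 + 14·13·7 = 2891; k=2: 2002 + 616 + 14·11·7 = 3696; k=3: 2600 + 0 + 14·8·7 = 3384.
Minimum: 2891 at k=1.

2891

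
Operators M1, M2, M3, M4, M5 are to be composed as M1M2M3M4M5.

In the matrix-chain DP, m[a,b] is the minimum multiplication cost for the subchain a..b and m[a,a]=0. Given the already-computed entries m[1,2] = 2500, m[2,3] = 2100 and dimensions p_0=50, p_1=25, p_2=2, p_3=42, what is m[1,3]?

6700

m[1,3] = min over k∈[1,2] of m[1,k]+m[k+1,3]+p_{0}·p_k·p_{3}.
k=1: 0 + 2100 + 50·25·42 = 54600; k=2: 2500 + 0 + 50·2·42 = 6700.
Minimum: 6700 at k=2.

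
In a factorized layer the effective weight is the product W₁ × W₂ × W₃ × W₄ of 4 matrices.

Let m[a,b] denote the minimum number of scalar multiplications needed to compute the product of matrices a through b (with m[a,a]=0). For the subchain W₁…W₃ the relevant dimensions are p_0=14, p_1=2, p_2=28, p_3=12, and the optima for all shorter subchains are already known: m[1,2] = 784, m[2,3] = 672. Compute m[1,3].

1008

m[1,3] = min over k∈[1,2] of m[1,k]+m[k+1,3]+p_{0}·p_k·p_{3}.
k=1: 0 + 672 + 14·2·12 = 1008; k=2: 784 + 0 + 14·28·12 = 5488.
Minimum: 1008 at k=1.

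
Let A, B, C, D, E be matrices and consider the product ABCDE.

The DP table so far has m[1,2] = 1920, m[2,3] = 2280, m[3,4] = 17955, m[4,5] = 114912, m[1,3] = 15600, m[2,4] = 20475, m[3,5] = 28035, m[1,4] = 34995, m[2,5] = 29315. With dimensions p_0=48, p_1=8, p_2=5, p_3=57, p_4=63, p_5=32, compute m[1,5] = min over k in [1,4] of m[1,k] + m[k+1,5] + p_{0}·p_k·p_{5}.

m[1,5] = min over k∈[1,4] of m[1,k]+m[k+1,5]+p_{0}·p_k·p_{5}.
k=1: 0 + 29315 + 48·8·32 = 41603; k=2: 1920 + 28035 + 48·5·32 = 37635; k=3: 15600 + 114912 + 48·57·32 = 218064; k=4: 34995 + 0 + 48·63·32 = 131763.
Minimum: 37635 at k=2.

37635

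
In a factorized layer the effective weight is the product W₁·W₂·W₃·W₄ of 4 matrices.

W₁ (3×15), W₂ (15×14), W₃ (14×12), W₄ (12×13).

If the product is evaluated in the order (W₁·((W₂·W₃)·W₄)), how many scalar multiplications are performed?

(W₂·W₃): 15×14 by 14×12 → 15×12, cost 15·14·12 = 2520
((W₂·W₃)·W₄): 15×12 by 12×13 → 15×13, cost 15·12·13 = 2340; cumulative 4860
(W₁·((W₂·W₃)·W₄)): 3×15 by 15×13 → 3×13, cost 3·15·13 = 585; cumulative 5445
Total: 5445 scalar multiplications.

5445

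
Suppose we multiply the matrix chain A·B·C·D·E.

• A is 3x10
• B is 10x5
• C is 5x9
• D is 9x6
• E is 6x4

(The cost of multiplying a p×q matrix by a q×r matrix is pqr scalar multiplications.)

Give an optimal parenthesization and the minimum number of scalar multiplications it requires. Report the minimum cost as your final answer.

Adjacent pairs: AB = 3·10·5 = 150; BC = 10·5·9 = 450; CD = 5·9·6 = 270; DE = 9·6·4 = 216.
Length 3: A..C: k=1: 0+450+3·10·9=720; k=2: 150+0+3·5·9=285 → min 285 | B..D: k=2: 0+270+10·5·6=570; k=3: 450+0+10·9·6=990 → min 570 | C..E: k=3: 0+216+5·9·4=396; k=4: 270+0+5·6·4=390 → min 390.
Length 4: A..D: k=1: 0+570+3·10·6=750; k=2: 150+270+3·5·6=510; k=3: 285+0+3·9·6=447 → min 447 | B..E: k=2: 0+390+10·5·4=590; k=3: 450+216+10·9·4=1026; k=4: 570+0+10·6·4=810 → min 590.
Length 5: A..E: k=1: 0+590+3·10·4=710; k=2: 150+390+3·5·4=600; k=3: 285+216+3·9·4=609; k=4: 447+0+3·6·4=519 → min 519.
Optimal parenthesization: ((((A·B)·C)·D)·E) with cost 519.

519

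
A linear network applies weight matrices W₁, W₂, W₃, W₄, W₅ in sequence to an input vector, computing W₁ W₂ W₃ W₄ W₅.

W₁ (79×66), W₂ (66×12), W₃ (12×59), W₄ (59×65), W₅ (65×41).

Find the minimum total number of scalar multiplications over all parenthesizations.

Adjacent pairs: W₁W₂ = 79·66·12 = 62568; W₂W₃ = 66·12·59 = 46728; W₃W₄ = 12·59·65 = 46020; W₄W₅ = 59·65·41 = 157235.
Length 3: W₁..W₃: k=1: 0+46728+79·66·59=354354; k=2: 62568+0+79·12·59=118500 → min 118500 | W₂..W₄: k=2: 0+46020+66·12·65=97500; k=3: 46728+0+66·59·65=299838 → min 97500 | W₃..W₅: k=3: 0+157235+12·59·41=186263; k=4: 46020+0+12·65·41=78000 → min 78000.
Length 4: W₁..W₄: k=1: 0+97500+79·66·65=436410; k=2: 62568+46020+79·12·65=170208; k=3: 118500+0+79·59·65=421465 → min 170208 | W₂..W₅: k=2: 0+78000+66·12·41=110472; k=3: 46728+157235+66·59·41=363617; k=4: 97500+0+66·65·41=273390 → min 110472.
Length 5: W₁..W₅: k=1: 0+110472+79·66·41=324246; k=2: 62568+78000+79·12·41=179436; k=3: 118500+157235+79·59·41=466836; k=4: 170208+0+79·65·41=380743 → min 179436.
Optimal order: ((W₁ W₂) ((W₃ W₄) W₅)) with cost 179436.

179436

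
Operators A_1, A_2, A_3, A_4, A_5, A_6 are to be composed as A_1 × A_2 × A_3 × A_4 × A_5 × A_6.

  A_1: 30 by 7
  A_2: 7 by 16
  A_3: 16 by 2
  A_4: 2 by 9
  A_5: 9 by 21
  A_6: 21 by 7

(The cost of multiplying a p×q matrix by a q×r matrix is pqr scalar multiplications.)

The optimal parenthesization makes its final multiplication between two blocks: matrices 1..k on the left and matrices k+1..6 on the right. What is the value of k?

3

Adjacent pairs: A_1A_2 = 30·7·16 = 3360; A_2A_3 = 7·16·2 = 224; A_3A_4 = 16·2·9 = 288; A_4A_5 = 2·9·21 = 378; A_5A_6 = 9·21·7 = 1323.
Length 3: A_1..A_3: k=1: 0+224+30·7·2=644; k=2: 3360+0+30·16·2=4320 → min 644 | A_2..A_4: k=2: 0+288+7·16·9=1296; k=3: 224+0+7·2·9=350 → min 350 | A_3..A_5: k=3: 0+378+16·2·21=1050; k=4: 288+0+16·9·21=3312 → min 1050 | A_4..A_6: k=4: 0+1323+2·9·7=1449; k=5: 378+0+2·21·7=672 → min 672.
Length 4: A_1..A_4: k=1: 0+350+30·7·9=2240; k=2: 3360+288+30·16·9=7968; k=3: 644+0+30·2·9=1184 → min 1184 | A_2..A_5: k=2: 0+1050+7·16·21=3402; k=3: 224+378+7·2·21=896; k=4: 350+0+7·9·21=1673 → min 896 | A_3..A_6: k=3: 0+672+16·2·7=896; k=4: 288+1323+16·9·7=2619; k=5: 1050+0+16·21·7=3402 → min 896.
Length 5: A_1..A_5: k=1: 0+896+30·7·21=5306; k=2: 3360+1050+30·16·21=14490; k=3: 644+378+30·2·21=2282; k=4: 1184+0+30·9·21=6854 → min 2282 | A_2..A_6: k=2: 0+896+7·16·7=1680; k=3: 224+672+7·2·7=994; k=4: 350+1323+7·9·7=2114; k=5: 896+0+7·21·7=1925 → min 994.
Top-level splits: k=1: (A_1..A_1)·(A_2..A_6) → 0+994+30·7·7 = 2464; k=2: (A_1..A_2)·(A_3..A_6) → 3360+896+30·16·7 = 7616; k=3: (A_1..A_3)·(A_4..A_6) → 644+672+30·2·7 = 1736; k=4: (A_1..A_4)·(A_5..A_6) → 1184+1323+30·9·7 = 4397; k=5: (A_1..A_5)·(A_6..A_6) → 2282+0+30·21·7 = 6692.
Best split is after A_3, i.e. k = 3.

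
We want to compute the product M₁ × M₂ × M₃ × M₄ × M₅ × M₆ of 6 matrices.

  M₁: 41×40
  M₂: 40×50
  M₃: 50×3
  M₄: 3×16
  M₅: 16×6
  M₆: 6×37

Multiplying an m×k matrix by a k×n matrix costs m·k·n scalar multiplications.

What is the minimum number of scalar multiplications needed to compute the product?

Adjacent pairs: M₁M₂ = 41·40·50 = 82000; M₂M₃ = 40·50·3 = 6000; M₃M₄ = 50·3·16 = 2400; M₄M₅ = 3·16·6 = 288; M₅M₆ = 16·6·37 = 3552.
Length 3: M₁..M₃: k=1: 0+6000+41·40·3=10920; k=2: 82000+0+41·50·3=88150 → min 10920 | M₂..M₄: k=2: 0+2400+40·50·16=34400; k=3: 6000+0+40·3·16=7920 → min 7920 | M₃..M₅: k=3: 0+288+50·3·6=1188; k=4: 2400+0+50·16·6=7200 → min 1188 | M₄..M₆: k=4: 0+3552+3·16·37=5328; k=5: 288+0+3·6·37=954 → min 954.
Length 4: M₁..M₄: k=1: 0+7920+41·40·16=34160; k=2: 82000+2400+41·50·16=117200; k=3: 10920+0+41·3·16=12888 → min 12888 | M₂..M₅: k=2: 0+1188+40·50·6=13188; k=3: 6000+288+40·3·6=7008; k=4: 7920+0+40·16·6=11760 → min 7008 | M₃..M₆: k=3: 0+954+50·3·37=6504; k=4: 2400+3552+50·16·37=35552; k=5: 1188+0+50·6·37=12288 → min 6504.
Length 5: M₁..M₅: k=1: 0+7008+41·40·6=16848; k=2: 82000+1188+41·50·6=95488; k=3: 10920+288+41·3·6=11946; k=4: 12888+0+41·16·6=16824 → min 11946 | M₂..M₆: k=2: 0+6504+40·50·37=80504; k=3: 6000+954+40·3·37=11394; k=4: 7920+3552+40·16·37=35152; k=5: 7008+0+40·6·37=15888 → min 11394.
Length 6: M₁..M₆: k=1: 0+11394+41·40·37=72074; k=2: 82000+6504+41·50·37=164354; k=3: 10920+954+41·3·37=16425; k=4: 12888+3552+41·16·37=40712; k=5: 11946+0+41·6·37=21048 → min 16425.
Optimal order: ((M₁ × (M₂ × M₃)) × ((M₄ × M₅) × M₆)) with cost 16425.

16425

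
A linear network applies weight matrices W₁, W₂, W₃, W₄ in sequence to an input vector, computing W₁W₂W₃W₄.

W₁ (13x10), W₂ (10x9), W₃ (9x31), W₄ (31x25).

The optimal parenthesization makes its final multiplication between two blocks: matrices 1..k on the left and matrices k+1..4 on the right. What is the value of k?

2

Adjacent pairs: W₁W₂ = 13·10·9 = 1170; W₂W₃ = 10·9·31 = 2790; W₃W₄ = 9·31·25 = 6975.
Length 3: W₁..W₃: k=1: 0+2790+13·10·31=6820; k=2: 1170+0+13·9·31=4797 → min 4797 | W₂..W₄: k=2: 0+6975+10·9·25=9225; k=3: 2790+0+10·31·25=10540 → min 9225.
Top-level splits: k=1: (W₁..W₁)·(W₂..W₄) → 0+9225+13·10·25 = 12475; k=2: (W₁..W₂)·(W₃..W₄) → 1170+6975+13·9·25 = 11070; k=3: (W₁..W₃)·(W₄..W₄) → 4797+0+13·31·25 = 14872.
Best split is after W₂, i.e. k = 2.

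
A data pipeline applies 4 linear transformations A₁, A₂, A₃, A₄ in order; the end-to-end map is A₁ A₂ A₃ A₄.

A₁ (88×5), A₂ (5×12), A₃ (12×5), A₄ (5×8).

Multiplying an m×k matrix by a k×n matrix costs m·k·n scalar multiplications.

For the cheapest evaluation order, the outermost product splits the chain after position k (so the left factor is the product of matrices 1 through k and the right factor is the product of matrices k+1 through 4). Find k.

Adjacent pairs: A₁A₂ = 88·5·12 = 5280; A₂A₃ = 5·12·5 = 300; A₃A₄ = 12·5·8 = 480.
Length 3: A₁..A₃: k=1: 0+300+88·5·5=2500; k=2: 5280+0+88·12·5=10560 → min 2500 | A₂..A₄: k=2: 0+480+5·12·8=960; k=3: 300+0+5·5·8=500 → min 500.
Top-level splits: k=1: (A₁..A₁)·(A₂..A₄) → 0+500+88·5·8 = 4020; k=2: (A₁..A₂)·(A₃..A₄) → 5280+480+88·12·8 = 14208; k=3: (A₁..A₃)·(A₄..A₄) → 2500+0+88·5·8 = 6020.
Best split is after A₁, i.e. k = 1.

1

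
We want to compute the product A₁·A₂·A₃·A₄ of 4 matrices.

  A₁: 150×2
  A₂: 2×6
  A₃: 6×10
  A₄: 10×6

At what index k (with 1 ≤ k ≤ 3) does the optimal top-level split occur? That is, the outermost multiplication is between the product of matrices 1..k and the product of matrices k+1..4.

Adjacent pairs: A₁A₂ = 150·2·6 = 1800; A₂A₃ = 2·6·10 = 120; A₃A₄ = 6·10·6 = 360.
Length 3: A₁..A₃: k=1: 0+120+150·2·10=3120; k=2: 1800+0+150·6·10=10800 → min 3120 | A₂..A₄: k=2: 0+360+2·6·6=432; k=3: 120+0+2·10·6=240 → min 240.
Top-level splits: k=1: (A₁..A₁)·(A₂..A₄) → 0+240+150·2·6 = 2040; k=2: (A₁..A₂)·(A₃..A₄) → 1800+360+150·6·6 = 7560; k=3: (A₁..A₃)·(A₄..A₄) → 3120+0+150·10·6 = 12120.
Best split is after A₁, i.e. k = 1.

1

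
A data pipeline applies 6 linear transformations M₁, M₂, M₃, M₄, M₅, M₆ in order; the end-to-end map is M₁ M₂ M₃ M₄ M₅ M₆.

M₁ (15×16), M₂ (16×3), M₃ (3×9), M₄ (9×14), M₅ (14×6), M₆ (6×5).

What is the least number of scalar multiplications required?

Adjacent pairs: M₁M₂ = 15·16·3 = 720; M₂M₃ = 16·3·9 = 432; M₃M₄ = 3·9·14 = 378; M₄M₅ = 9·14·6 = 756; M₅M₆ = 14·6·5 = 420.
Length 3: M₁..M₃: k=1: 0+432+15·16·9=2592; k=2: 720+0+15·3·9=1125 → min 1125 | M₂..M₄: k=2: 0+378+16·3·14=1050; k=3: 432+0+16·9·14=2448 → min 1050 | M₃..M₅: k=3: 0+756+3·9·6=918; k=4: 378+0+3·14·6=630 → min 630 | M₄..M₆: k=4: 0+420+9·14·5=1050; k=5: 756+0+9·6·5=1026 → min 1026.
Length 4: M₁..M₄: k=1: 0+1050+15·16·14=4410; k=2: 720+378+15·3·14=1728; k=3: 1125+0+15·9·14=3015 → min 1728 | M₂..M₅: k=2: 0+630+16·3·6=918; k=3: 432+756+16·9·6=2052; k=4: 1050+0+16·14·6=2394 → min 918 | M₃..M₆: k=3: 0+1026+3·9·5=1161; k=4: 378+420+3·14·5=1008; k=5: 630+0+3·6·5=720 → min 720.
Length 5: M₁..M₅: k=1: 0+918+15·16·6=2358; k=2: 720+630+15·3·6=1620; k=3: 1125+756+15·9·6=2691; k=4: 1728+0+15·14·6=2988 → min 1620 | M₂..M₆: k=2: 0+720+16·3·5=960; k=3: 432+1026+16·9·5=2178; k=4: 1050+420+16·14·5=2590; k=5: 918+0+16·6·5=1398 → min 960.
Length 6: M₁..M₆: k=1: 0+960+15·16·5=2160; k=2: 720+720+15·3·5=1665; k=3: 1125+1026+15·9·5=2826; k=4: 1728+420+15·14·5=3198; k=5: 1620+0+15·6·5=2070 → min 1665.
Optimal order: ((M₁ M₂) (((M₃ M₄) M₅) M₆)) with cost 1665.

1665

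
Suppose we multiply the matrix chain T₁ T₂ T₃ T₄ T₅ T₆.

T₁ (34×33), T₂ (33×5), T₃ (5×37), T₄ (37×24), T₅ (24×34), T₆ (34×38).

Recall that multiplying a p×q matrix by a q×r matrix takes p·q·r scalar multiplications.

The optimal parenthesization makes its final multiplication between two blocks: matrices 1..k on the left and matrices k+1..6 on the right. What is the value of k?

2

Adjacent pairs: T₁T₂ = 34·33·5 = 5610; T₂T₃ = 33·5·37 = 6105; T₃T₄ = 5·37·24 = 4440; T₄T₅ = 37·24·34 = 30192; T₅T₆ = 24·34·38 = 31008.
Length 3: T₁..T₃: k=1: 0+6105+34·33·37=47619; k=2: 5610+0+34·5·37=11900 → min 11900 | T₂..T₄: k=2: 0+4440+33·5·24=8400; k=3: 6105+0+33·37·24=35409 → min 8400 | T₃..T₅: k=3: 0+30192+5·37·34=36482; k=4: 4440+0+5·24·34=8520 → min 8520 | T₄..T₆: k=4: 0+31008+37·24·38=64752; k=5: 30192+0+37·34·38=77996 → min 64752.
Length 4: T₁..T₄: k=1: 0+8400+34·33·24=35328; k=2: 5610+4440+34·5·24=14130; k=3: 11900+0+34·37·24=42092 → min 14130 | T₂..T₅: k=2: 0+8520+33·5·34=14130; k=3: 6105+30192+33·37·34=77811; k=4: 8400+0+33·24·34=35328 → min 14130 | T₃..T₆: k=3: 0+64752+5·37·38=71782; k=4: 4440+31008+5·24·38=40008; k=5: 8520+0+5·34·38=14980 → min 14980.
Length 5: T₁..T₅: k=1: 0+14130+34·33·34=52278; k=2: 5610+8520+34·5·34=19910; k=3: 11900+30192+34·37·34=84864; k=4: 14130+0+34·24·34=41874 → min 19910 | T₂..T₆: k=2: 0+14980+33·5·38=21250; k=3: 6105+64752+33·37·38=117255; k=4: 8400+31008+33·24·38=69504; k=5: 14130+0+33·34·38=56766 → min 21250.
Top-level splits: k=1: (T₁..T₁)·(T₂..T₆) → 0+21250+34·33·38 = 63886; k=2: (T₁..T₂)·(T₃..T₆) → 5610+14980+34·5·38 = 27050; k=3: (T₁..T₃)·(T₄..T₆) → 11900+64752+34·37·38 = 124456; k=4: (T₁..T₄)·(T₅..T₆) → 14130+31008+34·24·38 = 76146; k=5: (T₁..T₅)·(T₆..T₆) → 19910+0+34·34·38 = 63838.
Best split is after T₂, i.e. k = 2.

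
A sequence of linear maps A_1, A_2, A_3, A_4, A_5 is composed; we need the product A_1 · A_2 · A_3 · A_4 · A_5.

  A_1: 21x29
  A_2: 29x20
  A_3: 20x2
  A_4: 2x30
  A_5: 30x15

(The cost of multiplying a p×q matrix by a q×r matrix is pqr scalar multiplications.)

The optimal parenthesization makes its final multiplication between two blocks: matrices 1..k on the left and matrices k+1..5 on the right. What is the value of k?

Adjacent pairs: A_1A_2 = 21·29·20 = 12180; A_2A_3 = 29·20·2 = 1160; A_3A_4 = 20·2·30 = 1200; A_4A_5 = 2·30·15 = 900.
Length 3: A_1..A_3: k=1: 0+1160+21·29·2=2378; k=2: 12180+0+21·20·2=13020 → min 2378 | A_2..A_4: k=2: 0+1200+29·20·30=18600; k=3: 1160+0+29·2·30=2900 → min 2900 | A_3..A_5: k=3: 0+900+20·2·15=1500; k=4: 1200+0+20·30·15=10200 → min 1500.
Length 4: A_1..A_4: k=1: 0+2900+21·29·30=21170; k=2: 12180+1200+21·20·30=25980; k=3: 2378+0+21·2·30=3638 → min 3638 | A_2..A_5: k=2: 0+1500+29·20·15=10200; k=3: 1160+900+29·2·15=2930; k=4: 2900+0+29·30·15=15950 → min 2930.
Top-level splits: k=1: (A_1..A_1)·(A_2..A_5) → 0+2930+21·29·15 = 12065; k=2: (A_1..A_2)·(A_3..A_5) → 12180+1500+21·20·15 = 19980; k=3: (A_1..A_3)·(A_4..A_5) → 2378+900+21·2·15 = 3908; k=4: (A_1..A_4)·(A_5..A_5) → 3638+0+21·30·15 = 13088.
Best split is after A_3, i.e. k = 3.

3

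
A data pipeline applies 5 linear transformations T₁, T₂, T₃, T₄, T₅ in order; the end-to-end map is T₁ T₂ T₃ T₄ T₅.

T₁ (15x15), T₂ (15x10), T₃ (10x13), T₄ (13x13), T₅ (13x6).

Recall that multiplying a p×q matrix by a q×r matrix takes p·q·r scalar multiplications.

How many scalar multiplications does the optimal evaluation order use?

4044

Adjacent pairs: T₁T₂ = 15·15·10 = 2250; T₂T₃ = 15·10·13 = 1950; T₃T₄ = 10·13·13 = 1690; T₄T₅ = 13·13·6 = 1014.
Length 3: T₁..T₃: k=1: 0+1950+15·15·13=4875; k=2: 2250+0+15·10·13=4200 → min 4200 | T₂..T₄: k=2: 0+1690+15·10·13=3640; k=3: 1950+0+15·13·13=4485 → min 3640 | T₃..T₅: k=3: 0+1014+10·13·6=1794; k=4: 1690+0+10·13·6=2470 → min 1794.
Length 4: T₁..T₄: k=1: 0+3640+15·15·13=6565; k=2: 2250+1690+15·10·13=5890; k=3: 4200+0+15·13·13=6735 → min 5890 | T₂..T₅: k=2: 0+1794+15·10·6=2694; k=3: 1950+1014+15·13·6=4134; k=4: 3640+0+15·13·6=4810 → min 2694.
Length 5: T₁..T₅: k=1: 0+2694+15·15·6=4044; k=2: 2250+1794+15·10·6=4944; k=3: 4200+1014+15·13·6=6384; k=4: 5890+0+15·13·6=7060 → min 4044.
Optimal order: (T₁ (T₂ (T₃ (T₄ T₅)))) with cost 4044.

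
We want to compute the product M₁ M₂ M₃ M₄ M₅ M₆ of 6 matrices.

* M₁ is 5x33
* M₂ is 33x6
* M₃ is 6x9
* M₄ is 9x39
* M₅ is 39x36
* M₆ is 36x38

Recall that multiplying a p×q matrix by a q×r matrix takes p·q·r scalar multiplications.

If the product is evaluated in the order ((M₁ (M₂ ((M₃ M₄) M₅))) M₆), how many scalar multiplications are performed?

30438

(M₃ M₄): 6×9 by 9×39 → 6×39, cost 6·9·39 = 2106
((M₃ M₄) M₅): 6×39 by 39×36 → 6×36, cost 6·39·36 = 8424; cumulative 10530
(M₂ ((M₃ M₄) M₅)): 33×6 by 6×36 → 33×36, cost 33·6·36 = 7128; cumulative 17658
(M₁ (M₂ ((M₃ M₄) M₅))): 5×33 by 33×36 → 5×36, cost 5·33·36 = 5940; cumulative 23598
((M₁ (M₂ ((M₃ M₄) M₅))) M₆): 5×36 by 36×38 → 5×38, cost 5·36·38 = 6840; cumulative 30438
Total: 30438 scalar multiplications.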